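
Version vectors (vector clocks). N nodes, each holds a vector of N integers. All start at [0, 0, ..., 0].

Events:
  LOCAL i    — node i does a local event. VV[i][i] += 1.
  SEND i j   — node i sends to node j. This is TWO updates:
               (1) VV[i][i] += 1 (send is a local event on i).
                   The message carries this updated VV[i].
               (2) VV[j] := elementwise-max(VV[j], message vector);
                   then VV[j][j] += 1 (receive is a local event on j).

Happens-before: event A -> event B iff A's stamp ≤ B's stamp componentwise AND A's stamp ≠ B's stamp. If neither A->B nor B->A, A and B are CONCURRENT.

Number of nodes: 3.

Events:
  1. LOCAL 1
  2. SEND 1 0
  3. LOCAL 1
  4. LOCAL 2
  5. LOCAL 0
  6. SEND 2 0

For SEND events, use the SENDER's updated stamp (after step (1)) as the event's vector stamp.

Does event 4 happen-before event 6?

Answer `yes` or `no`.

Answer: yes

Derivation:
Initial: VV[0]=[0, 0, 0]
Initial: VV[1]=[0, 0, 0]
Initial: VV[2]=[0, 0, 0]
Event 1: LOCAL 1: VV[1][1]++ -> VV[1]=[0, 1, 0]
Event 2: SEND 1->0: VV[1][1]++ -> VV[1]=[0, 2, 0], msg_vec=[0, 2, 0]; VV[0]=max(VV[0],msg_vec) then VV[0][0]++ -> VV[0]=[1, 2, 0]
Event 3: LOCAL 1: VV[1][1]++ -> VV[1]=[0, 3, 0]
Event 4: LOCAL 2: VV[2][2]++ -> VV[2]=[0, 0, 1]
Event 5: LOCAL 0: VV[0][0]++ -> VV[0]=[2, 2, 0]
Event 6: SEND 2->0: VV[2][2]++ -> VV[2]=[0, 0, 2], msg_vec=[0, 0, 2]; VV[0]=max(VV[0],msg_vec) then VV[0][0]++ -> VV[0]=[3, 2, 2]
Event 4 stamp: [0, 0, 1]
Event 6 stamp: [0, 0, 2]
[0, 0, 1] <= [0, 0, 2]? True. Equal? False. Happens-before: True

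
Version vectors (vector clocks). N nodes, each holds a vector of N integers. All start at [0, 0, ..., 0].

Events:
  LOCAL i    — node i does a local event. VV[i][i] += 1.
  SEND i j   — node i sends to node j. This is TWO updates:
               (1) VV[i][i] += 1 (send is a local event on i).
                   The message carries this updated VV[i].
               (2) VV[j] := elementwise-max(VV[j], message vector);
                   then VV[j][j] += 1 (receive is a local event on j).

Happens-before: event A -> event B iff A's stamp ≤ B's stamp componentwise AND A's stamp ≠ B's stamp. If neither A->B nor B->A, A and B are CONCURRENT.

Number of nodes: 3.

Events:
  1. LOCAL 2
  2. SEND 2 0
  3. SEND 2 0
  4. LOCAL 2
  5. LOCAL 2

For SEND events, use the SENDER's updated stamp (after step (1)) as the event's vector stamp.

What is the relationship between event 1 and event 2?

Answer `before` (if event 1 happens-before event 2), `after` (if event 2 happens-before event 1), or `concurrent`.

Initial: VV[0]=[0, 0, 0]
Initial: VV[1]=[0, 0, 0]
Initial: VV[2]=[0, 0, 0]
Event 1: LOCAL 2: VV[2][2]++ -> VV[2]=[0, 0, 1]
Event 2: SEND 2->0: VV[2][2]++ -> VV[2]=[0, 0, 2], msg_vec=[0, 0, 2]; VV[0]=max(VV[0],msg_vec) then VV[0][0]++ -> VV[0]=[1, 0, 2]
Event 3: SEND 2->0: VV[2][2]++ -> VV[2]=[0, 0, 3], msg_vec=[0, 0, 3]; VV[0]=max(VV[0],msg_vec) then VV[0][0]++ -> VV[0]=[2, 0, 3]
Event 4: LOCAL 2: VV[2][2]++ -> VV[2]=[0, 0, 4]
Event 5: LOCAL 2: VV[2][2]++ -> VV[2]=[0, 0, 5]
Event 1 stamp: [0, 0, 1]
Event 2 stamp: [0, 0, 2]
[0, 0, 1] <= [0, 0, 2]? True
[0, 0, 2] <= [0, 0, 1]? False
Relation: before

Answer: before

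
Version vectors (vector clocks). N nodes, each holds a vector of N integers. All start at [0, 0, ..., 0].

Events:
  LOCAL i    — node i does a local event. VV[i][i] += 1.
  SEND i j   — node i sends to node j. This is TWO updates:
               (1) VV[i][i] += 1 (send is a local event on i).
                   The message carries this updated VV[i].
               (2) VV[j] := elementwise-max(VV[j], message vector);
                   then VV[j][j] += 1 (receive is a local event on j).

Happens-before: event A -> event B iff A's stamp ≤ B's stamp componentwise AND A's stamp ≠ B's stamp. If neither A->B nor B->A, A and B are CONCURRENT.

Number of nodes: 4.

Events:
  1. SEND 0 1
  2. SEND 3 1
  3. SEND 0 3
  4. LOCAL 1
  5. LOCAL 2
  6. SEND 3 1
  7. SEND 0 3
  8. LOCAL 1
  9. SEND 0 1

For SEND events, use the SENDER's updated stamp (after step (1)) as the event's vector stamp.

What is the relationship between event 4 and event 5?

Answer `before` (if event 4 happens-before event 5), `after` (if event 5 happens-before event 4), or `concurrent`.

Answer: concurrent

Derivation:
Initial: VV[0]=[0, 0, 0, 0]
Initial: VV[1]=[0, 0, 0, 0]
Initial: VV[2]=[0, 0, 0, 0]
Initial: VV[3]=[0, 0, 0, 0]
Event 1: SEND 0->1: VV[0][0]++ -> VV[0]=[1, 0, 0, 0], msg_vec=[1, 0, 0, 0]; VV[1]=max(VV[1],msg_vec) then VV[1][1]++ -> VV[1]=[1, 1, 0, 0]
Event 2: SEND 3->1: VV[3][3]++ -> VV[3]=[0, 0, 0, 1], msg_vec=[0, 0, 0, 1]; VV[1]=max(VV[1],msg_vec) then VV[1][1]++ -> VV[1]=[1, 2, 0, 1]
Event 3: SEND 0->3: VV[0][0]++ -> VV[0]=[2, 0, 0, 0], msg_vec=[2, 0, 0, 0]; VV[3]=max(VV[3],msg_vec) then VV[3][3]++ -> VV[3]=[2, 0, 0, 2]
Event 4: LOCAL 1: VV[1][1]++ -> VV[1]=[1, 3, 0, 1]
Event 5: LOCAL 2: VV[2][2]++ -> VV[2]=[0, 0, 1, 0]
Event 6: SEND 3->1: VV[3][3]++ -> VV[3]=[2, 0, 0, 3], msg_vec=[2, 0, 0, 3]; VV[1]=max(VV[1],msg_vec) then VV[1][1]++ -> VV[1]=[2, 4, 0, 3]
Event 7: SEND 0->3: VV[0][0]++ -> VV[0]=[3, 0, 0, 0], msg_vec=[3, 0, 0, 0]; VV[3]=max(VV[3],msg_vec) then VV[3][3]++ -> VV[3]=[3, 0, 0, 4]
Event 8: LOCAL 1: VV[1][1]++ -> VV[1]=[2, 5, 0, 3]
Event 9: SEND 0->1: VV[0][0]++ -> VV[0]=[4, 0, 0, 0], msg_vec=[4, 0, 0, 0]; VV[1]=max(VV[1],msg_vec) then VV[1][1]++ -> VV[1]=[4, 6, 0, 3]
Event 4 stamp: [1, 3, 0, 1]
Event 5 stamp: [0, 0, 1, 0]
[1, 3, 0, 1] <= [0, 0, 1, 0]? False
[0, 0, 1, 0] <= [1, 3, 0, 1]? False
Relation: concurrent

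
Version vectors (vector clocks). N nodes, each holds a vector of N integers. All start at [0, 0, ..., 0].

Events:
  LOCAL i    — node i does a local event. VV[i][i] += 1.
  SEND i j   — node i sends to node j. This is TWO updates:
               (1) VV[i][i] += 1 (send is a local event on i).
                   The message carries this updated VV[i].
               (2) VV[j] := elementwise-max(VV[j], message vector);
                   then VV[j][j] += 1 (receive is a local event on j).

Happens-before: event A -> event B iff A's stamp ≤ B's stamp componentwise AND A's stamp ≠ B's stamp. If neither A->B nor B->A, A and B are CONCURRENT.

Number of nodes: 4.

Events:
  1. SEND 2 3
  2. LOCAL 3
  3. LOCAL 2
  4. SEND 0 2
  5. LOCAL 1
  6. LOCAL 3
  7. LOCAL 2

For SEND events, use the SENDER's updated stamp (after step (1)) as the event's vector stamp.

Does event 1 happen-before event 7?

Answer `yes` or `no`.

Initial: VV[0]=[0, 0, 0, 0]
Initial: VV[1]=[0, 0, 0, 0]
Initial: VV[2]=[0, 0, 0, 0]
Initial: VV[3]=[0, 0, 0, 0]
Event 1: SEND 2->3: VV[2][2]++ -> VV[2]=[0, 0, 1, 0], msg_vec=[0, 0, 1, 0]; VV[3]=max(VV[3],msg_vec) then VV[3][3]++ -> VV[3]=[0, 0, 1, 1]
Event 2: LOCAL 3: VV[3][3]++ -> VV[3]=[0, 0, 1, 2]
Event 3: LOCAL 2: VV[2][2]++ -> VV[2]=[0, 0, 2, 0]
Event 4: SEND 0->2: VV[0][0]++ -> VV[0]=[1, 0, 0, 0], msg_vec=[1, 0, 0, 0]; VV[2]=max(VV[2],msg_vec) then VV[2][2]++ -> VV[2]=[1, 0, 3, 0]
Event 5: LOCAL 1: VV[1][1]++ -> VV[1]=[0, 1, 0, 0]
Event 6: LOCAL 3: VV[3][3]++ -> VV[3]=[0, 0, 1, 3]
Event 7: LOCAL 2: VV[2][2]++ -> VV[2]=[1, 0, 4, 0]
Event 1 stamp: [0, 0, 1, 0]
Event 7 stamp: [1, 0, 4, 0]
[0, 0, 1, 0] <= [1, 0, 4, 0]? True. Equal? False. Happens-before: True

Answer: yes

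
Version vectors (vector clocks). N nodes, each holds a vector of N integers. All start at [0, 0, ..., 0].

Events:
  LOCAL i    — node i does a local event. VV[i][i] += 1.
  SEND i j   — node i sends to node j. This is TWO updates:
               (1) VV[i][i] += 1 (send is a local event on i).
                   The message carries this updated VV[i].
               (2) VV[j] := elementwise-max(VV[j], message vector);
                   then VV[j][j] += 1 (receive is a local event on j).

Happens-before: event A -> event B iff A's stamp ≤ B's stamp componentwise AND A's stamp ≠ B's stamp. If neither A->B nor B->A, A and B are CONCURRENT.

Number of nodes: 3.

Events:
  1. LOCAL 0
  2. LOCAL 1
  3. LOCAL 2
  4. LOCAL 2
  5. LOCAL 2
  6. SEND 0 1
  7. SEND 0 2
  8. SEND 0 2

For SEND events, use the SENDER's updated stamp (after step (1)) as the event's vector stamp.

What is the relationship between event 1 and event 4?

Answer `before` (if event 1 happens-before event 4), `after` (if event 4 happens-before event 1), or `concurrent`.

Answer: concurrent

Derivation:
Initial: VV[0]=[0, 0, 0]
Initial: VV[1]=[0, 0, 0]
Initial: VV[2]=[0, 0, 0]
Event 1: LOCAL 0: VV[0][0]++ -> VV[0]=[1, 0, 0]
Event 2: LOCAL 1: VV[1][1]++ -> VV[1]=[0, 1, 0]
Event 3: LOCAL 2: VV[2][2]++ -> VV[2]=[0, 0, 1]
Event 4: LOCAL 2: VV[2][2]++ -> VV[2]=[0, 0, 2]
Event 5: LOCAL 2: VV[2][2]++ -> VV[2]=[0, 0, 3]
Event 6: SEND 0->1: VV[0][0]++ -> VV[0]=[2, 0, 0], msg_vec=[2, 0, 0]; VV[1]=max(VV[1],msg_vec) then VV[1][1]++ -> VV[1]=[2, 2, 0]
Event 7: SEND 0->2: VV[0][0]++ -> VV[0]=[3, 0, 0], msg_vec=[3, 0, 0]; VV[2]=max(VV[2],msg_vec) then VV[2][2]++ -> VV[2]=[3, 0, 4]
Event 8: SEND 0->2: VV[0][0]++ -> VV[0]=[4, 0, 0], msg_vec=[4, 0, 0]; VV[2]=max(VV[2],msg_vec) then VV[2][2]++ -> VV[2]=[4, 0, 5]
Event 1 stamp: [1, 0, 0]
Event 4 stamp: [0, 0, 2]
[1, 0, 0] <= [0, 0, 2]? False
[0, 0, 2] <= [1, 0, 0]? False
Relation: concurrent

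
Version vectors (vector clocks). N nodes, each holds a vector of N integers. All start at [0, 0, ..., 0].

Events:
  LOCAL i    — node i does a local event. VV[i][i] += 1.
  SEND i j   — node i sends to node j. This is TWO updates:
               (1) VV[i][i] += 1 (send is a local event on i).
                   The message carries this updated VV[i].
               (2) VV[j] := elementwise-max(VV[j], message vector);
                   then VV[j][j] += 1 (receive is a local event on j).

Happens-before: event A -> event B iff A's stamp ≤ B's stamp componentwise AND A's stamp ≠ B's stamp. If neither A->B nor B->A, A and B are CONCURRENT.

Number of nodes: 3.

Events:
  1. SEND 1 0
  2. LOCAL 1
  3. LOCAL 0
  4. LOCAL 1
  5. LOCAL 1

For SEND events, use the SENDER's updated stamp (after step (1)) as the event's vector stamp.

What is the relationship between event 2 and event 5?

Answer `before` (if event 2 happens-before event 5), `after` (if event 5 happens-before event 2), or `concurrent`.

Answer: before

Derivation:
Initial: VV[0]=[0, 0, 0]
Initial: VV[1]=[0, 0, 0]
Initial: VV[2]=[0, 0, 0]
Event 1: SEND 1->0: VV[1][1]++ -> VV[1]=[0, 1, 0], msg_vec=[0, 1, 0]; VV[0]=max(VV[0],msg_vec) then VV[0][0]++ -> VV[0]=[1, 1, 0]
Event 2: LOCAL 1: VV[1][1]++ -> VV[1]=[0, 2, 0]
Event 3: LOCAL 0: VV[0][0]++ -> VV[0]=[2, 1, 0]
Event 4: LOCAL 1: VV[1][1]++ -> VV[1]=[0, 3, 0]
Event 5: LOCAL 1: VV[1][1]++ -> VV[1]=[0, 4, 0]
Event 2 stamp: [0, 2, 0]
Event 5 stamp: [0, 4, 0]
[0, 2, 0] <= [0, 4, 0]? True
[0, 4, 0] <= [0, 2, 0]? False
Relation: before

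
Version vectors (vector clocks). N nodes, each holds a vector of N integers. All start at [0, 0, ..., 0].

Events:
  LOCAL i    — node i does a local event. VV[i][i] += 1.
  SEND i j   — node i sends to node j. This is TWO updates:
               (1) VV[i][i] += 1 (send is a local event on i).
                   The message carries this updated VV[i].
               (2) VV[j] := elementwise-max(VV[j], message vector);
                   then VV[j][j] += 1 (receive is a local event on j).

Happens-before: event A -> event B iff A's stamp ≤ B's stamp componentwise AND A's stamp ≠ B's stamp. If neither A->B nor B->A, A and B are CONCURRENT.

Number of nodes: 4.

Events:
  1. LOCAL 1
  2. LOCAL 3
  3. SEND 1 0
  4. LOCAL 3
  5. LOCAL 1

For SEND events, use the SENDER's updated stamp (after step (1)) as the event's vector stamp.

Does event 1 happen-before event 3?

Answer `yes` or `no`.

Answer: yes

Derivation:
Initial: VV[0]=[0, 0, 0, 0]
Initial: VV[1]=[0, 0, 0, 0]
Initial: VV[2]=[0, 0, 0, 0]
Initial: VV[3]=[0, 0, 0, 0]
Event 1: LOCAL 1: VV[1][1]++ -> VV[1]=[0, 1, 0, 0]
Event 2: LOCAL 3: VV[3][3]++ -> VV[3]=[0, 0, 0, 1]
Event 3: SEND 1->0: VV[1][1]++ -> VV[1]=[0, 2, 0, 0], msg_vec=[0, 2, 0, 0]; VV[0]=max(VV[0],msg_vec) then VV[0][0]++ -> VV[0]=[1, 2, 0, 0]
Event 4: LOCAL 3: VV[3][3]++ -> VV[3]=[0, 0, 0, 2]
Event 5: LOCAL 1: VV[1][1]++ -> VV[1]=[0, 3, 0, 0]
Event 1 stamp: [0, 1, 0, 0]
Event 3 stamp: [0, 2, 0, 0]
[0, 1, 0, 0] <= [0, 2, 0, 0]? True. Equal? False. Happens-before: True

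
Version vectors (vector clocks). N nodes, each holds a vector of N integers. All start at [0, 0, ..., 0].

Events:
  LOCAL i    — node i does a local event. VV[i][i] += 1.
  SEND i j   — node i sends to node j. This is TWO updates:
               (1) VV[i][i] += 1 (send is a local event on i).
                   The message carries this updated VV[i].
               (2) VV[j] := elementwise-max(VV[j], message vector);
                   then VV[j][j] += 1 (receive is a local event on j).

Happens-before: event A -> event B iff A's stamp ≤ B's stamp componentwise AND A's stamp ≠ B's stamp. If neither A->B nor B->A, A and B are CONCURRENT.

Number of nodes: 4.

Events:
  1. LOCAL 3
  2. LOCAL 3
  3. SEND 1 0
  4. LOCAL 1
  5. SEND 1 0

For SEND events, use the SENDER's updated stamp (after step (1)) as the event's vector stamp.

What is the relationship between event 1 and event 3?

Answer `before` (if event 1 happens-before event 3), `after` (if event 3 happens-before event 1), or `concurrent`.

Initial: VV[0]=[0, 0, 0, 0]
Initial: VV[1]=[0, 0, 0, 0]
Initial: VV[2]=[0, 0, 0, 0]
Initial: VV[3]=[0, 0, 0, 0]
Event 1: LOCAL 3: VV[3][3]++ -> VV[3]=[0, 0, 0, 1]
Event 2: LOCAL 3: VV[3][3]++ -> VV[3]=[0, 0, 0, 2]
Event 3: SEND 1->0: VV[1][1]++ -> VV[1]=[0, 1, 0, 0], msg_vec=[0, 1, 0, 0]; VV[0]=max(VV[0],msg_vec) then VV[0][0]++ -> VV[0]=[1, 1, 0, 0]
Event 4: LOCAL 1: VV[1][1]++ -> VV[1]=[0, 2, 0, 0]
Event 5: SEND 1->0: VV[1][1]++ -> VV[1]=[0, 3, 0, 0], msg_vec=[0, 3, 0, 0]; VV[0]=max(VV[0],msg_vec) then VV[0][0]++ -> VV[0]=[2, 3, 0, 0]
Event 1 stamp: [0, 0, 0, 1]
Event 3 stamp: [0, 1, 0, 0]
[0, 0, 0, 1] <= [0, 1, 0, 0]? False
[0, 1, 0, 0] <= [0, 0, 0, 1]? False
Relation: concurrent

Answer: concurrent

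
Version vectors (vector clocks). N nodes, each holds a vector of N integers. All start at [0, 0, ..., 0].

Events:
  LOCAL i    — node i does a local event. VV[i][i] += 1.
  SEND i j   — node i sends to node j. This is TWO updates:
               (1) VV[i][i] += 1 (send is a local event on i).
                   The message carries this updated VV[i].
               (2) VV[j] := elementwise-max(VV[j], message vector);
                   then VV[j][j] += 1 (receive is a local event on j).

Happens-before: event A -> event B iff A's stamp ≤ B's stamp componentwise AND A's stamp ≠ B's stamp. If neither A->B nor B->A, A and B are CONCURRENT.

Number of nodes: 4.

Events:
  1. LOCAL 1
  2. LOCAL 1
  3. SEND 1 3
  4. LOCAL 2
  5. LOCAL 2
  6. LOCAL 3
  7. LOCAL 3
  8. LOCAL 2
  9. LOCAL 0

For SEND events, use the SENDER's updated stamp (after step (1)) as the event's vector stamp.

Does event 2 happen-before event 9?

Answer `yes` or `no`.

Answer: no

Derivation:
Initial: VV[0]=[0, 0, 0, 0]
Initial: VV[1]=[0, 0, 0, 0]
Initial: VV[2]=[0, 0, 0, 0]
Initial: VV[3]=[0, 0, 0, 0]
Event 1: LOCAL 1: VV[1][1]++ -> VV[1]=[0, 1, 0, 0]
Event 2: LOCAL 1: VV[1][1]++ -> VV[1]=[0, 2, 0, 0]
Event 3: SEND 1->3: VV[1][1]++ -> VV[1]=[0, 3, 0, 0], msg_vec=[0, 3, 0, 0]; VV[3]=max(VV[3],msg_vec) then VV[3][3]++ -> VV[3]=[0, 3, 0, 1]
Event 4: LOCAL 2: VV[2][2]++ -> VV[2]=[0, 0, 1, 0]
Event 5: LOCAL 2: VV[2][2]++ -> VV[2]=[0, 0, 2, 0]
Event 6: LOCAL 3: VV[3][3]++ -> VV[3]=[0, 3, 0, 2]
Event 7: LOCAL 3: VV[3][3]++ -> VV[3]=[0, 3, 0, 3]
Event 8: LOCAL 2: VV[2][2]++ -> VV[2]=[0, 0, 3, 0]
Event 9: LOCAL 0: VV[0][0]++ -> VV[0]=[1, 0, 0, 0]
Event 2 stamp: [0, 2, 0, 0]
Event 9 stamp: [1, 0, 0, 0]
[0, 2, 0, 0] <= [1, 0, 0, 0]? False. Equal? False. Happens-before: False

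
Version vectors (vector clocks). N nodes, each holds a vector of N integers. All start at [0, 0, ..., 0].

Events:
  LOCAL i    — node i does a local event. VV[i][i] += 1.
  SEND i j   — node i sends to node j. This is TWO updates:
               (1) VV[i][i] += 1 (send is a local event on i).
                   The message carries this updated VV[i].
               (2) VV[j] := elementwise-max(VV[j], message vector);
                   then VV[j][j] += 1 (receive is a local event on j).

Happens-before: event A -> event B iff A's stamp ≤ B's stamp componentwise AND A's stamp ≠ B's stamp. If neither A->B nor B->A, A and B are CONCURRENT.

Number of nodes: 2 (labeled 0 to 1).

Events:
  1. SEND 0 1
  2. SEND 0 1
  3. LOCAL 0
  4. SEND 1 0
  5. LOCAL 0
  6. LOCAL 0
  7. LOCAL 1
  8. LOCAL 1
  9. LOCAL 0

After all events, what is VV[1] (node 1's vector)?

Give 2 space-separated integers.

Initial: VV[0]=[0, 0]
Initial: VV[1]=[0, 0]
Event 1: SEND 0->1: VV[0][0]++ -> VV[0]=[1, 0], msg_vec=[1, 0]; VV[1]=max(VV[1],msg_vec) then VV[1][1]++ -> VV[1]=[1, 1]
Event 2: SEND 0->1: VV[0][0]++ -> VV[0]=[2, 0], msg_vec=[2, 0]; VV[1]=max(VV[1],msg_vec) then VV[1][1]++ -> VV[1]=[2, 2]
Event 3: LOCAL 0: VV[0][0]++ -> VV[0]=[3, 0]
Event 4: SEND 1->0: VV[1][1]++ -> VV[1]=[2, 3], msg_vec=[2, 3]; VV[0]=max(VV[0],msg_vec) then VV[0][0]++ -> VV[0]=[4, 3]
Event 5: LOCAL 0: VV[0][0]++ -> VV[0]=[5, 3]
Event 6: LOCAL 0: VV[0][0]++ -> VV[0]=[6, 3]
Event 7: LOCAL 1: VV[1][1]++ -> VV[1]=[2, 4]
Event 8: LOCAL 1: VV[1][1]++ -> VV[1]=[2, 5]
Event 9: LOCAL 0: VV[0][0]++ -> VV[0]=[7, 3]
Final vectors: VV[0]=[7, 3]; VV[1]=[2, 5]

Answer: 2 5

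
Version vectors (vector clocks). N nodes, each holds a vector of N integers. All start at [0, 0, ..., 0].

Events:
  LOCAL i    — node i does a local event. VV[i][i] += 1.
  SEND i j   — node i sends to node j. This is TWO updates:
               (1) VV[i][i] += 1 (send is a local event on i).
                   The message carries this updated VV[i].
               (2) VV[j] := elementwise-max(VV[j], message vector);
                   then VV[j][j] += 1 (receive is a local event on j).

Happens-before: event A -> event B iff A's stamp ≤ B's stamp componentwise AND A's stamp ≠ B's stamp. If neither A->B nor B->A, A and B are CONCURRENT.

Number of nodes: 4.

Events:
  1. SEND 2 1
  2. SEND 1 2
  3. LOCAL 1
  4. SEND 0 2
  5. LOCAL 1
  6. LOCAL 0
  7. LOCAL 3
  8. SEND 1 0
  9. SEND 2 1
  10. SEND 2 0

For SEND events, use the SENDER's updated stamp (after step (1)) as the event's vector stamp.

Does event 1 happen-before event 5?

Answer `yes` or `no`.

Answer: yes

Derivation:
Initial: VV[0]=[0, 0, 0, 0]
Initial: VV[1]=[0, 0, 0, 0]
Initial: VV[2]=[0, 0, 0, 0]
Initial: VV[3]=[0, 0, 0, 0]
Event 1: SEND 2->1: VV[2][2]++ -> VV[2]=[0, 0, 1, 0], msg_vec=[0, 0, 1, 0]; VV[1]=max(VV[1],msg_vec) then VV[1][1]++ -> VV[1]=[0, 1, 1, 0]
Event 2: SEND 1->2: VV[1][1]++ -> VV[1]=[0, 2, 1, 0], msg_vec=[0, 2, 1, 0]; VV[2]=max(VV[2],msg_vec) then VV[2][2]++ -> VV[2]=[0, 2, 2, 0]
Event 3: LOCAL 1: VV[1][1]++ -> VV[1]=[0, 3, 1, 0]
Event 4: SEND 0->2: VV[0][0]++ -> VV[0]=[1, 0, 0, 0], msg_vec=[1, 0, 0, 0]; VV[2]=max(VV[2],msg_vec) then VV[2][2]++ -> VV[2]=[1, 2, 3, 0]
Event 5: LOCAL 1: VV[1][1]++ -> VV[1]=[0, 4, 1, 0]
Event 6: LOCAL 0: VV[0][0]++ -> VV[0]=[2, 0, 0, 0]
Event 7: LOCAL 3: VV[3][3]++ -> VV[3]=[0, 0, 0, 1]
Event 8: SEND 1->0: VV[1][1]++ -> VV[1]=[0, 5, 1, 0], msg_vec=[0, 5, 1, 0]; VV[0]=max(VV[0],msg_vec) then VV[0][0]++ -> VV[0]=[3, 5, 1, 0]
Event 9: SEND 2->1: VV[2][2]++ -> VV[2]=[1, 2, 4, 0], msg_vec=[1, 2, 4, 0]; VV[1]=max(VV[1],msg_vec) then VV[1][1]++ -> VV[1]=[1, 6, 4, 0]
Event 10: SEND 2->0: VV[2][2]++ -> VV[2]=[1, 2, 5, 0], msg_vec=[1, 2, 5, 0]; VV[0]=max(VV[0],msg_vec) then VV[0][0]++ -> VV[0]=[4, 5, 5, 0]
Event 1 stamp: [0, 0, 1, 0]
Event 5 stamp: [0, 4, 1, 0]
[0, 0, 1, 0] <= [0, 4, 1, 0]? True. Equal? False. Happens-before: True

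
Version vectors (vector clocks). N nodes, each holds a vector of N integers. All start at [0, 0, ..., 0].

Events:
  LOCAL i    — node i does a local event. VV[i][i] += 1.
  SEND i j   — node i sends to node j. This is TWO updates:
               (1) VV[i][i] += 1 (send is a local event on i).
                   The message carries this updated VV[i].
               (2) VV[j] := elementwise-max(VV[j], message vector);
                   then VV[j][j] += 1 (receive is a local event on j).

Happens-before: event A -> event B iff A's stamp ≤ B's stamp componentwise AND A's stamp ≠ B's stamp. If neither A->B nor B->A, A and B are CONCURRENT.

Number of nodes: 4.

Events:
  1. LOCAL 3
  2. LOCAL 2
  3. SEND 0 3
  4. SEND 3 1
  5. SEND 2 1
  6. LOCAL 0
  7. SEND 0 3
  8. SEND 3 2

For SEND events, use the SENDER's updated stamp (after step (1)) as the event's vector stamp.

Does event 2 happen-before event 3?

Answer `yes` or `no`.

Initial: VV[0]=[0, 0, 0, 0]
Initial: VV[1]=[0, 0, 0, 0]
Initial: VV[2]=[0, 0, 0, 0]
Initial: VV[3]=[0, 0, 0, 0]
Event 1: LOCAL 3: VV[3][3]++ -> VV[3]=[0, 0, 0, 1]
Event 2: LOCAL 2: VV[2][2]++ -> VV[2]=[0, 0, 1, 0]
Event 3: SEND 0->3: VV[0][0]++ -> VV[0]=[1, 0, 0, 0], msg_vec=[1, 0, 0, 0]; VV[3]=max(VV[3],msg_vec) then VV[3][3]++ -> VV[3]=[1, 0, 0, 2]
Event 4: SEND 3->1: VV[3][3]++ -> VV[3]=[1, 0, 0, 3], msg_vec=[1, 0, 0, 3]; VV[1]=max(VV[1],msg_vec) then VV[1][1]++ -> VV[1]=[1, 1, 0, 3]
Event 5: SEND 2->1: VV[2][2]++ -> VV[2]=[0, 0, 2, 0], msg_vec=[0, 0, 2, 0]; VV[1]=max(VV[1],msg_vec) then VV[1][1]++ -> VV[1]=[1, 2, 2, 3]
Event 6: LOCAL 0: VV[0][0]++ -> VV[0]=[2, 0, 0, 0]
Event 7: SEND 0->3: VV[0][0]++ -> VV[0]=[3, 0, 0, 0], msg_vec=[3, 0, 0, 0]; VV[3]=max(VV[3],msg_vec) then VV[3][3]++ -> VV[3]=[3, 0, 0, 4]
Event 8: SEND 3->2: VV[3][3]++ -> VV[3]=[3, 0, 0, 5], msg_vec=[3, 0, 0, 5]; VV[2]=max(VV[2],msg_vec) then VV[2][2]++ -> VV[2]=[3, 0, 3, 5]
Event 2 stamp: [0, 0, 1, 0]
Event 3 stamp: [1, 0, 0, 0]
[0, 0, 1, 0] <= [1, 0, 0, 0]? False. Equal? False. Happens-before: False

Answer: no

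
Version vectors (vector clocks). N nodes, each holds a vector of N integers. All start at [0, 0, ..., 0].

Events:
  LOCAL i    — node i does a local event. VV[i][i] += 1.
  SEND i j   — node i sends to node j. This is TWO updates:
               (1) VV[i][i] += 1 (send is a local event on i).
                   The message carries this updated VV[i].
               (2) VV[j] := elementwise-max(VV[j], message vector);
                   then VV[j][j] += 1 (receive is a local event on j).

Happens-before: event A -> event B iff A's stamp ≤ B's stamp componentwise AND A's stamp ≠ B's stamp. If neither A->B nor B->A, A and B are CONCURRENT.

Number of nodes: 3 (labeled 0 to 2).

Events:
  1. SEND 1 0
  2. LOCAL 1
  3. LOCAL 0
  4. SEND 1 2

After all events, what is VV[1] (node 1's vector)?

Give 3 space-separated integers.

Initial: VV[0]=[0, 0, 0]
Initial: VV[1]=[0, 0, 0]
Initial: VV[2]=[0, 0, 0]
Event 1: SEND 1->0: VV[1][1]++ -> VV[1]=[0, 1, 0], msg_vec=[0, 1, 0]; VV[0]=max(VV[0],msg_vec) then VV[0][0]++ -> VV[0]=[1, 1, 0]
Event 2: LOCAL 1: VV[1][1]++ -> VV[1]=[0, 2, 0]
Event 3: LOCAL 0: VV[0][0]++ -> VV[0]=[2, 1, 0]
Event 4: SEND 1->2: VV[1][1]++ -> VV[1]=[0, 3, 0], msg_vec=[0, 3, 0]; VV[2]=max(VV[2],msg_vec) then VV[2][2]++ -> VV[2]=[0, 3, 1]
Final vectors: VV[0]=[2, 1, 0]; VV[1]=[0, 3, 0]; VV[2]=[0, 3, 1]

Answer: 0 3 0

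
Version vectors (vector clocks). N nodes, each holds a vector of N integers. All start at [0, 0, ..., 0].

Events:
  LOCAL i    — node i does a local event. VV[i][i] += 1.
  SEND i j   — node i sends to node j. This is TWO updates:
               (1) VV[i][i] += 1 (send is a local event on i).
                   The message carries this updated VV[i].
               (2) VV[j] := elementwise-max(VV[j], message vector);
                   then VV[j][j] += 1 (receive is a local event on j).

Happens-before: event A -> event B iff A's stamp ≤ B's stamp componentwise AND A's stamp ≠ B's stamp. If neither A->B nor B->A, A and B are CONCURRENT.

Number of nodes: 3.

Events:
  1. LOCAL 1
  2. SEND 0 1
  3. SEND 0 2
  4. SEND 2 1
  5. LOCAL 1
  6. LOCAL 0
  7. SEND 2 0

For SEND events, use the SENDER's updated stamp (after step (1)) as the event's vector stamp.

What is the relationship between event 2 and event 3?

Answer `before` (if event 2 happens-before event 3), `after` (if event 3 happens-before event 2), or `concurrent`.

Answer: before

Derivation:
Initial: VV[0]=[0, 0, 0]
Initial: VV[1]=[0, 0, 0]
Initial: VV[2]=[0, 0, 0]
Event 1: LOCAL 1: VV[1][1]++ -> VV[1]=[0, 1, 0]
Event 2: SEND 0->1: VV[0][0]++ -> VV[0]=[1, 0, 0], msg_vec=[1, 0, 0]; VV[1]=max(VV[1],msg_vec) then VV[1][1]++ -> VV[1]=[1, 2, 0]
Event 3: SEND 0->2: VV[0][0]++ -> VV[0]=[2, 0, 0], msg_vec=[2, 0, 0]; VV[2]=max(VV[2],msg_vec) then VV[2][2]++ -> VV[2]=[2, 0, 1]
Event 4: SEND 2->1: VV[2][2]++ -> VV[2]=[2, 0, 2], msg_vec=[2, 0, 2]; VV[1]=max(VV[1],msg_vec) then VV[1][1]++ -> VV[1]=[2, 3, 2]
Event 5: LOCAL 1: VV[1][1]++ -> VV[1]=[2, 4, 2]
Event 6: LOCAL 0: VV[0][0]++ -> VV[0]=[3, 0, 0]
Event 7: SEND 2->0: VV[2][2]++ -> VV[2]=[2, 0, 3], msg_vec=[2, 0, 3]; VV[0]=max(VV[0],msg_vec) then VV[0][0]++ -> VV[0]=[4, 0, 3]
Event 2 stamp: [1, 0, 0]
Event 3 stamp: [2, 0, 0]
[1, 0, 0] <= [2, 0, 0]? True
[2, 0, 0] <= [1, 0, 0]? False
Relation: before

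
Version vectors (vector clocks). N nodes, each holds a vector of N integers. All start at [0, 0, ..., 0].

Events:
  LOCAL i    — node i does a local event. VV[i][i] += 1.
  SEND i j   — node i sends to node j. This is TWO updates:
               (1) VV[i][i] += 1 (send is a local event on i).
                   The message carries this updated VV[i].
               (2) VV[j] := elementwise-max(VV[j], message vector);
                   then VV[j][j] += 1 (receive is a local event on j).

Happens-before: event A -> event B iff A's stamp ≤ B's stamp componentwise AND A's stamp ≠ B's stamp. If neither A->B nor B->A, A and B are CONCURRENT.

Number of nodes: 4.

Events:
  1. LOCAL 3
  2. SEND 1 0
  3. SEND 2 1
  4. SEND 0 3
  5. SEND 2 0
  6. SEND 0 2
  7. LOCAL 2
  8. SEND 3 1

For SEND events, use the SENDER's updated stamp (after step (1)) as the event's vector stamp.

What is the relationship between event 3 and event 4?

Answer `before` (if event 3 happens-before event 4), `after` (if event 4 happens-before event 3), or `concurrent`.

Initial: VV[0]=[0, 0, 0, 0]
Initial: VV[1]=[0, 0, 0, 0]
Initial: VV[2]=[0, 0, 0, 0]
Initial: VV[3]=[0, 0, 0, 0]
Event 1: LOCAL 3: VV[3][3]++ -> VV[3]=[0, 0, 0, 1]
Event 2: SEND 1->0: VV[1][1]++ -> VV[1]=[0, 1, 0, 0], msg_vec=[0, 1, 0, 0]; VV[0]=max(VV[0],msg_vec) then VV[0][0]++ -> VV[0]=[1, 1, 0, 0]
Event 3: SEND 2->1: VV[2][2]++ -> VV[2]=[0, 0, 1, 0], msg_vec=[0, 0, 1, 0]; VV[1]=max(VV[1],msg_vec) then VV[1][1]++ -> VV[1]=[0, 2, 1, 0]
Event 4: SEND 0->3: VV[0][0]++ -> VV[0]=[2, 1, 0, 0], msg_vec=[2, 1, 0, 0]; VV[3]=max(VV[3],msg_vec) then VV[3][3]++ -> VV[3]=[2, 1, 0, 2]
Event 5: SEND 2->0: VV[2][2]++ -> VV[2]=[0, 0, 2, 0], msg_vec=[0, 0, 2, 0]; VV[0]=max(VV[0],msg_vec) then VV[0][0]++ -> VV[0]=[3, 1, 2, 0]
Event 6: SEND 0->2: VV[0][0]++ -> VV[0]=[4, 1, 2, 0], msg_vec=[4, 1, 2, 0]; VV[2]=max(VV[2],msg_vec) then VV[2][2]++ -> VV[2]=[4, 1, 3, 0]
Event 7: LOCAL 2: VV[2][2]++ -> VV[2]=[4, 1, 4, 0]
Event 8: SEND 3->1: VV[3][3]++ -> VV[3]=[2, 1, 0, 3], msg_vec=[2, 1, 0, 3]; VV[1]=max(VV[1],msg_vec) then VV[1][1]++ -> VV[1]=[2, 3, 1, 3]
Event 3 stamp: [0, 0, 1, 0]
Event 4 stamp: [2, 1, 0, 0]
[0, 0, 1, 0] <= [2, 1, 0, 0]? False
[2, 1, 0, 0] <= [0, 0, 1, 0]? False
Relation: concurrent

Answer: concurrent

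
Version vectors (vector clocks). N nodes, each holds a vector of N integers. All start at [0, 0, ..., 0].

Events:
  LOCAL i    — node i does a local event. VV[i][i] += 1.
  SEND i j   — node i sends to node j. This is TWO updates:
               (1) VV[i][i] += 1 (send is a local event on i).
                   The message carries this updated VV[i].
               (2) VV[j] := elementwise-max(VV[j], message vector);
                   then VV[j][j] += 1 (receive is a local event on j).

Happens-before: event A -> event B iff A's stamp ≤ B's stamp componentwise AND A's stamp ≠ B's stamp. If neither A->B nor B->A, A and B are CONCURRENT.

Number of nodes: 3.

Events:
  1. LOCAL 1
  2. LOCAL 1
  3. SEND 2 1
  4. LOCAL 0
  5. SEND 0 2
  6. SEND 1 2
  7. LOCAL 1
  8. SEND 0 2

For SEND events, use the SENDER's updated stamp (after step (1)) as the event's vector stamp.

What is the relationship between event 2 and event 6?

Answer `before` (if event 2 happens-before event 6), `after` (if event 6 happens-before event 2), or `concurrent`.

Initial: VV[0]=[0, 0, 0]
Initial: VV[1]=[0, 0, 0]
Initial: VV[2]=[0, 0, 0]
Event 1: LOCAL 1: VV[1][1]++ -> VV[1]=[0, 1, 0]
Event 2: LOCAL 1: VV[1][1]++ -> VV[1]=[0, 2, 0]
Event 3: SEND 2->1: VV[2][2]++ -> VV[2]=[0, 0, 1], msg_vec=[0, 0, 1]; VV[1]=max(VV[1],msg_vec) then VV[1][1]++ -> VV[1]=[0, 3, 1]
Event 4: LOCAL 0: VV[0][0]++ -> VV[0]=[1, 0, 0]
Event 5: SEND 0->2: VV[0][0]++ -> VV[0]=[2, 0, 0], msg_vec=[2, 0, 0]; VV[2]=max(VV[2],msg_vec) then VV[2][2]++ -> VV[2]=[2, 0, 2]
Event 6: SEND 1->2: VV[1][1]++ -> VV[1]=[0, 4, 1], msg_vec=[0, 4, 1]; VV[2]=max(VV[2],msg_vec) then VV[2][2]++ -> VV[2]=[2, 4, 3]
Event 7: LOCAL 1: VV[1][1]++ -> VV[1]=[0, 5, 1]
Event 8: SEND 0->2: VV[0][0]++ -> VV[0]=[3, 0, 0], msg_vec=[3, 0, 0]; VV[2]=max(VV[2],msg_vec) then VV[2][2]++ -> VV[2]=[3, 4, 4]
Event 2 stamp: [0, 2, 0]
Event 6 stamp: [0, 4, 1]
[0, 2, 0] <= [0, 4, 1]? True
[0, 4, 1] <= [0, 2, 0]? False
Relation: before

Answer: before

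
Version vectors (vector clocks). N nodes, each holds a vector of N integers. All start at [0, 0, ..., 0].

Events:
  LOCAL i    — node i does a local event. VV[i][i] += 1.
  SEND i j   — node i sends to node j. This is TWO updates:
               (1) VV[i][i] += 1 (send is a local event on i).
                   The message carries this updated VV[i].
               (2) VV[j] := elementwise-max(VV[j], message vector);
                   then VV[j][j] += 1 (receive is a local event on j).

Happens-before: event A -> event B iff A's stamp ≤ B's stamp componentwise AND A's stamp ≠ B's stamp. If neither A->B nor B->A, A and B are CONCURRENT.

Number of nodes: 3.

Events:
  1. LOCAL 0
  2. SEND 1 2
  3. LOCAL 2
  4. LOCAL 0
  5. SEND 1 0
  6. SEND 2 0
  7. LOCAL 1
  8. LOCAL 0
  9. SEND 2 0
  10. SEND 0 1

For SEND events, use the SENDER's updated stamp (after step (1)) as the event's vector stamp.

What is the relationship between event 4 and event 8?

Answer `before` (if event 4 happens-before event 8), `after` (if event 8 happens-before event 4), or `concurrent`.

Initial: VV[0]=[0, 0, 0]
Initial: VV[1]=[0, 0, 0]
Initial: VV[2]=[0, 0, 0]
Event 1: LOCAL 0: VV[0][0]++ -> VV[0]=[1, 0, 0]
Event 2: SEND 1->2: VV[1][1]++ -> VV[1]=[0, 1, 0], msg_vec=[0, 1, 0]; VV[2]=max(VV[2],msg_vec) then VV[2][2]++ -> VV[2]=[0, 1, 1]
Event 3: LOCAL 2: VV[2][2]++ -> VV[2]=[0, 1, 2]
Event 4: LOCAL 0: VV[0][0]++ -> VV[0]=[2, 0, 0]
Event 5: SEND 1->0: VV[1][1]++ -> VV[1]=[0, 2, 0], msg_vec=[0, 2, 0]; VV[0]=max(VV[0],msg_vec) then VV[0][0]++ -> VV[0]=[3, 2, 0]
Event 6: SEND 2->0: VV[2][2]++ -> VV[2]=[0, 1, 3], msg_vec=[0, 1, 3]; VV[0]=max(VV[0],msg_vec) then VV[0][0]++ -> VV[0]=[4, 2, 3]
Event 7: LOCAL 1: VV[1][1]++ -> VV[1]=[0, 3, 0]
Event 8: LOCAL 0: VV[0][0]++ -> VV[0]=[5, 2, 3]
Event 9: SEND 2->0: VV[2][2]++ -> VV[2]=[0, 1, 4], msg_vec=[0, 1, 4]; VV[0]=max(VV[0],msg_vec) then VV[0][0]++ -> VV[0]=[6, 2, 4]
Event 10: SEND 0->1: VV[0][0]++ -> VV[0]=[7, 2, 4], msg_vec=[7, 2, 4]; VV[1]=max(VV[1],msg_vec) then VV[1][1]++ -> VV[1]=[7, 4, 4]
Event 4 stamp: [2, 0, 0]
Event 8 stamp: [5, 2, 3]
[2, 0, 0] <= [5, 2, 3]? True
[5, 2, 3] <= [2, 0, 0]? False
Relation: before

Answer: before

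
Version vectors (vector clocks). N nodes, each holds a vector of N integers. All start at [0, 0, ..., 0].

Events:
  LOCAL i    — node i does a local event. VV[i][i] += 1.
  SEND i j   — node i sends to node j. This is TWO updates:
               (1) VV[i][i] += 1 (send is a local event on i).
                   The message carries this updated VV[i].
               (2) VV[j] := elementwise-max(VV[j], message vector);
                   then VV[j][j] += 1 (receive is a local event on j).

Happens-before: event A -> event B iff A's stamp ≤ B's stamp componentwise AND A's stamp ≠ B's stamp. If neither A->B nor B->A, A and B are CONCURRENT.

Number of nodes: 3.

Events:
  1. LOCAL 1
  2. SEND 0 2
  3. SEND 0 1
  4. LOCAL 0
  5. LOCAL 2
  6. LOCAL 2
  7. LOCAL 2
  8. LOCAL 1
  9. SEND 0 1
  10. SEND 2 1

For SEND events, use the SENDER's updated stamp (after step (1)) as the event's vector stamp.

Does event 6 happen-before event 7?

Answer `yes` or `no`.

Answer: yes

Derivation:
Initial: VV[0]=[0, 0, 0]
Initial: VV[1]=[0, 0, 0]
Initial: VV[2]=[0, 0, 0]
Event 1: LOCAL 1: VV[1][1]++ -> VV[1]=[0, 1, 0]
Event 2: SEND 0->2: VV[0][0]++ -> VV[0]=[1, 0, 0], msg_vec=[1, 0, 0]; VV[2]=max(VV[2],msg_vec) then VV[2][2]++ -> VV[2]=[1, 0, 1]
Event 3: SEND 0->1: VV[0][0]++ -> VV[0]=[2, 0, 0], msg_vec=[2, 0, 0]; VV[1]=max(VV[1],msg_vec) then VV[1][1]++ -> VV[1]=[2, 2, 0]
Event 4: LOCAL 0: VV[0][0]++ -> VV[0]=[3, 0, 0]
Event 5: LOCAL 2: VV[2][2]++ -> VV[2]=[1, 0, 2]
Event 6: LOCAL 2: VV[2][2]++ -> VV[2]=[1, 0, 3]
Event 7: LOCAL 2: VV[2][2]++ -> VV[2]=[1, 0, 4]
Event 8: LOCAL 1: VV[1][1]++ -> VV[1]=[2, 3, 0]
Event 9: SEND 0->1: VV[0][0]++ -> VV[0]=[4, 0, 0], msg_vec=[4, 0, 0]; VV[1]=max(VV[1],msg_vec) then VV[1][1]++ -> VV[1]=[4, 4, 0]
Event 10: SEND 2->1: VV[2][2]++ -> VV[2]=[1, 0, 5], msg_vec=[1, 0, 5]; VV[1]=max(VV[1],msg_vec) then VV[1][1]++ -> VV[1]=[4, 5, 5]
Event 6 stamp: [1, 0, 3]
Event 7 stamp: [1, 0, 4]
[1, 0, 3] <= [1, 0, 4]? True. Equal? False. Happens-before: True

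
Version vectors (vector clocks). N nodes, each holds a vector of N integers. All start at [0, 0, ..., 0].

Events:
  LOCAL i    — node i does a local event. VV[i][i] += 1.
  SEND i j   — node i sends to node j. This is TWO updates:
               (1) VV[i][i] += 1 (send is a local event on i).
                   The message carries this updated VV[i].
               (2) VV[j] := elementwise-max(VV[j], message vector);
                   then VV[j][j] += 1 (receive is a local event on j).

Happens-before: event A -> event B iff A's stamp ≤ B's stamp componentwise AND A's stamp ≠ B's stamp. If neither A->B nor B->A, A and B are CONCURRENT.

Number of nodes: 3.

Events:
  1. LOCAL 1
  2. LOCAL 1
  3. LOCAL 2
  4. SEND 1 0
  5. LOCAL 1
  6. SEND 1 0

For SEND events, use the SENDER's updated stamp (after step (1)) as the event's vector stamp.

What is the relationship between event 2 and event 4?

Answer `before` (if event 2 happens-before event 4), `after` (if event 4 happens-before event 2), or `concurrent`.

Answer: before

Derivation:
Initial: VV[0]=[0, 0, 0]
Initial: VV[1]=[0, 0, 0]
Initial: VV[2]=[0, 0, 0]
Event 1: LOCAL 1: VV[1][1]++ -> VV[1]=[0, 1, 0]
Event 2: LOCAL 1: VV[1][1]++ -> VV[1]=[0, 2, 0]
Event 3: LOCAL 2: VV[2][2]++ -> VV[2]=[0, 0, 1]
Event 4: SEND 1->0: VV[1][1]++ -> VV[1]=[0, 3, 0], msg_vec=[0, 3, 0]; VV[0]=max(VV[0],msg_vec) then VV[0][0]++ -> VV[0]=[1, 3, 0]
Event 5: LOCAL 1: VV[1][1]++ -> VV[1]=[0, 4, 0]
Event 6: SEND 1->0: VV[1][1]++ -> VV[1]=[0, 5, 0], msg_vec=[0, 5, 0]; VV[0]=max(VV[0],msg_vec) then VV[0][0]++ -> VV[0]=[2, 5, 0]
Event 2 stamp: [0, 2, 0]
Event 4 stamp: [0, 3, 0]
[0, 2, 0] <= [0, 3, 0]? True
[0, 3, 0] <= [0, 2, 0]? False
Relation: before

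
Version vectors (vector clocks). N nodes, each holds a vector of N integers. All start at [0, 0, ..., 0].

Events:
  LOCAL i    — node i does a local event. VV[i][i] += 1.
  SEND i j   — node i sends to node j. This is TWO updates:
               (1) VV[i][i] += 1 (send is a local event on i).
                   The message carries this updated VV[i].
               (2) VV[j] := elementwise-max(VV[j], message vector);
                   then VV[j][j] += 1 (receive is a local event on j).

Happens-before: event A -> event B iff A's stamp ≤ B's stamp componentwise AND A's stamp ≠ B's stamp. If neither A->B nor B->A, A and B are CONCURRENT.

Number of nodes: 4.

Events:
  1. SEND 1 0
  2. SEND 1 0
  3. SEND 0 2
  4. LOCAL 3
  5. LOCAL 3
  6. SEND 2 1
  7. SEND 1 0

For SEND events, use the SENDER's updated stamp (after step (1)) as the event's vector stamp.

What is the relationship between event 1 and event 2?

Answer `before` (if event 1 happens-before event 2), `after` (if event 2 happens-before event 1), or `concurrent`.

Initial: VV[0]=[0, 0, 0, 0]
Initial: VV[1]=[0, 0, 0, 0]
Initial: VV[2]=[0, 0, 0, 0]
Initial: VV[3]=[0, 0, 0, 0]
Event 1: SEND 1->0: VV[1][1]++ -> VV[1]=[0, 1, 0, 0], msg_vec=[0, 1, 0, 0]; VV[0]=max(VV[0],msg_vec) then VV[0][0]++ -> VV[0]=[1, 1, 0, 0]
Event 2: SEND 1->0: VV[1][1]++ -> VV[1]=[0, 2, 0, 0], msg_vec=[0, 2, 0, 0]; VV[0]=max(VV[0],msg_vec) then VV[0][0]++ -> VV[0]=[2, 2, 0, 0]
Event 3: SEND 0->2: VV[0][0]++ -> VV[0]=[3, 2, 0, 0], msg_vec=[3, 2, 0, 0]; VV[2]=max(VV[2],msg_vec) then VV[2][2]++ -> VV[2]=[3, 2, 1, 0]
Event 4: LOCAL 3: VV[3][3]++ -> VV[3]=[0, 0, 0, 1]
Event 5: LOCAL 3: VV[3][3]++ -> VV[3]=[0, 0, 0, 2]
Event 6: SEND 2->1: VV[2][2]++ -> VV[2]=[3, 2, 2, 0], msg_vec=[3, 2, 2, 0]; VV[1]=max(VV[1],msg_vec) then VV[1][1]++ -> VV[1]=[3, 3, 2, 0]
Event 7: SEND 1->0: VV[1][1]++ -> VV[1]=[3, 4, 2, 0], msg_vec=[3, 4, 2, 0]; VV[0]=max(VV[0],msg_vec) then VV[0][0]++ -> VV[0]=[4, 4, 2, 0]
Event 1 stamp: [0, 1, 0, 0]
Event 2 stamp: [0, 2, 0, 0]
[0, 1, 0, 0] <= [0, 2, 0, 0]? True
[0, 2, 0, 0] <= [0, 1, 0, 0]? False
Relation: before

Answer: before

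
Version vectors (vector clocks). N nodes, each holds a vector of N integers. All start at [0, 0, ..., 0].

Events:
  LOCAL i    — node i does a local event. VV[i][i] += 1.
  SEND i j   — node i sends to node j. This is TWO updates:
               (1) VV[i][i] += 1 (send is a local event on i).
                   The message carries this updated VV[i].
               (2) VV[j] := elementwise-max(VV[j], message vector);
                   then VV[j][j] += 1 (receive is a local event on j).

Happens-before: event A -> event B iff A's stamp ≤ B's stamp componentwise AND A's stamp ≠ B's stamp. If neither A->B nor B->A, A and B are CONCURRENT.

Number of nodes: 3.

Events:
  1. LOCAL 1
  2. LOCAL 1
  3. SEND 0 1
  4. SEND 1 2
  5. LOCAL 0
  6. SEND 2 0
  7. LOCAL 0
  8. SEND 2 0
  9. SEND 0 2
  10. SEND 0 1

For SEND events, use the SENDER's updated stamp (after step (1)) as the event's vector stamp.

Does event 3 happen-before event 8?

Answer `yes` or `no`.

Initial: VV[0]=[0, 0, 0]
Initial: VV[1]=[0, 0, 0]
Initial: VV[2]=[0, 0, 0]
Event 1: LOCAL 1: VV[1][1]++ -> VV[1]=[0, 1, 0]
Event 2: LOCAL 1: VV[1][1]++ -> VV[1]=[0, 2, 0]
Event 3: SEND 0->1: VV[0][0]++ -> VV[0]=[1, 0, 0], msg_vec=[1, 0, 0]; VV[1]=max(VV[1],msg_vec) then VV[1][1]++ -> VV[1]=[1, 3, 0]
Event 4: SEND 1->2: VV[1][1]++ -> VV[1]=[1, 4, 0], msg_vec=[1, 4, 0]; VV[2]=max(VV[2],msg_vec) then VV[2][2]++ -> VV[2]=[1, 4, 1]
Event 5: LOCAL 0: VV[0][0]++ -> VV[0]=[2, 0, 0]
Event 6: SEND 2->0: VV[2][2]++ -> VV[2]=[1, 4, 2], msg_vec=[1, 4, 2]; VV[0]=max(VV[0],msg_vec) then VV[0][0]++ -> VV[0]=[3, 4, 2]
Event 7: LOCAL 0: VV[0][0]++ -> VV[0]=[4, 4, 2]
Event 8: SEND 2->0: VV[2][2]++ -> VV[2]=[1, 4, 3], msg_vec=[1, 4, 3]; VV[0]=max(VV[0],msg_vec) then VV[0][0]++ -> VV[0]=[5, 4, 3]
Event 9: SEND 0->2: VV[0][0]++ -> VV[0]=[6, 4, 3], msg_vec=[6, 4, 3]; VV[2]=max(VV[2],msg_vec) then VV[2][2]++ -> VV[2]=[6, 4, 4]
Event 10: SEND 0->1: VV[0][0]++ -> VV[0]=[7, 4, 3], msg_vec=[7, 4, 3]; VV[1]=max(VV[1],msg_vec) then VV[1][1]++ -> VV[1]=[7, 5, 3]
Event 3 stamp: [1, 0, 0]
Event 8 stamp: [1, 4, 3]
[1, 0, 0] <= [1, 4, 3]? True. Equal? False. Happens-before: True

Answer: yes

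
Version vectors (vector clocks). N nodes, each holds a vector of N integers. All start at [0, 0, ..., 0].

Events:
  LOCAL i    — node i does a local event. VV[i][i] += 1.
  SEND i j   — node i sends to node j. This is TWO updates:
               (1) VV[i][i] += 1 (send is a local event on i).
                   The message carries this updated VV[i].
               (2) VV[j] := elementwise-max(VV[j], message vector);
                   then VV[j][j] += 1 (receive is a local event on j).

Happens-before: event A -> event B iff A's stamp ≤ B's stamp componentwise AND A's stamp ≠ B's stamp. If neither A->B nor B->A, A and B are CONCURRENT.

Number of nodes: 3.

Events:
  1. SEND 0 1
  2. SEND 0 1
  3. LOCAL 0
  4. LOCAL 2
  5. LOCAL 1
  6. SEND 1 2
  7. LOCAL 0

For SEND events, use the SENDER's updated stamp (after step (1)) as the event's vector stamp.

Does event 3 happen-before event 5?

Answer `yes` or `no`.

Answer: no

Derivation:
Initial: VV[0]=[0, 0, 0]
Initial: VV[1]=[0, 0, 0]
Initial: VV[2]=[0, 0, 0]
Event 1: SEND 0->1: VV[0][0]++ -> VV[0]=[1, 0, 0], msg_vec=[1, 0, 0]; VV[1]=max(VV[1],msg_vec) then VV[1][1]++ -> VV[1]=[1, 1, 0]
Event 2: SEND 0->1: VV[0][0]++ -> VV[0]=[2, 0, 0], msg_vec=[2, 0, 0]; VV[1]=max(VV[1],msg_vec) then VV[1][1]++ -> VV[1]=[2, 2, 0]
Event 3: LOCAL 0: VV[0][0]++ -> VV[0]=[3, 0, 0]
Event 4: LOCAL 2: VV[2][2]++ -> VV[2]=[0, 0, 1]
Event 5: LOCAL 1: VV[1][1]++ -> VV[1]=[2, 3, 0]
Event 6: SEND 1->2: VV[1][1]++ -> VV[1]=[2, 4, 0], msg_vec=[2, 4, 0]; VV[2]=max(VV[2],msg_vec) then VV[2][2]++ -> VV[2]=[2, 4, 2]
Event 7: LOCAL 0: VV[0][0]++ -> VV[0]=[4, 0, 0]
Event 3 stamp: [3, 0, 0]
Event 5 stamp: [2, 3, 0]
[3, 0, 0] <= [2, 3, 0]? False. Equal? False. Happens-before: False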